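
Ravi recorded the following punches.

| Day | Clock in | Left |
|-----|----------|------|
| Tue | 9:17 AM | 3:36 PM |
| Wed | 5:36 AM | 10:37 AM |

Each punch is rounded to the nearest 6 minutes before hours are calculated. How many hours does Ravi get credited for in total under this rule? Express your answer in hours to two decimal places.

Tue: in 9:17 AM→9:18 AM, out 3:36 PM→3:36 PM; 6 h 18 min
Wed: in 5:36 AM→5:36 AM, out 10:37 AM→10:36 AM; 5 h 0 min
Total credited: 11 h 18 min.

11.30 hours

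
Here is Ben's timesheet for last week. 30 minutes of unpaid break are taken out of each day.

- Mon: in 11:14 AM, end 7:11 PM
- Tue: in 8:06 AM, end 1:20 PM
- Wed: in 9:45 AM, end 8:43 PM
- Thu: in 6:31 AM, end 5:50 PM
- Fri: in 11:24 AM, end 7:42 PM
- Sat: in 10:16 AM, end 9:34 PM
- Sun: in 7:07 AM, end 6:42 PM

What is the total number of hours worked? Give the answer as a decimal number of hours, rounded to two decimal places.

Mon: 11:14 AM–7:11 PM = 7 h 57 min; less 30 min break → 7 h 27 min
Tue: 8:06 AM–1:20 PM = 5 h 14 min; less 30 min break → 4 h 44 min
Wed: 9:45 AM–8:43 PM = 10 h 58 min; less 30 min break → 10 h 28 min
Thu: 6:31 AM–5:50 PM = 11 h 19 min; less 30 min break → 10 h 49 min
Fri: 11:24 AM–7:42 PM = 8 h 18 min; less 30 min break → 7 h 48 min
Sat: 10:16 AM–9:34 PM = 11 h 18 min; less 30 min break → 10 h 48 min
Sun: 7:07 AM–6:42 PM = 11 h 35 min; less 30 min break → 11 h 5 min
Total: 7 h 27 min + 4 h 44 min + 10 h 28 min + 10 h 49 min + 7 h 48 min + 10 h 48 min + 11 h 5 min = 63 h 9 min.

63.15 hours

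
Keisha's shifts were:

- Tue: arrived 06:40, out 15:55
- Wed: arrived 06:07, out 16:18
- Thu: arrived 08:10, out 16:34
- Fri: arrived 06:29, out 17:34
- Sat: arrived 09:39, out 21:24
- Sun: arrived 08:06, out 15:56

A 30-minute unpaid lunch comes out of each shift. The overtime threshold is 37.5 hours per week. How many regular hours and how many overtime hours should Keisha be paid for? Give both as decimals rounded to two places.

Regular 37.50 hours, overtime 18.00 hours

Tue: 06:40–15:55 = 9 h 15 min; less 30 min break → 8 h 45 min
Wed: 06:07–16:18 = 10 h 11 min; less 30 min break → 9 h 41 min
Thu: 08:10–16:34 = 8 h 24 min; less 30 min break → 7 h 54 min
Fri: 06:29–17:34 = 11 h 5 min; less 30 min break → 10 h 35 min
Sat: 09:39–21:24 = 11 h 45 min; less 30 min break → 11 h 15 min
Sun: 08:06–15:56 = 7 h 50 min; less 30 min break → 7 h 20 min
Total worked: 55 h 30 min = 55.50 h.
Threshold 37.5 h → overtime 18 h 0 min, regular 37 h 30 min.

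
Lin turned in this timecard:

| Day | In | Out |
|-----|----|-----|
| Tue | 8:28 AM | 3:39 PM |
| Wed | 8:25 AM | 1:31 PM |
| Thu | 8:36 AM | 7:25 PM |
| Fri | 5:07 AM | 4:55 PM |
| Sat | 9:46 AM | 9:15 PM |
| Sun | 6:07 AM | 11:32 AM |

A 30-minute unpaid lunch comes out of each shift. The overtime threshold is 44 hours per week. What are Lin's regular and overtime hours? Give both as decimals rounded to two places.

Regular 44.00 hours, overtime 4.80 hours

Tue: 8:28 AM–3:39 PM = 7 h 11 min; less 30 min break → 6 h 41 min
Wed: 8:25 AM–1:31 PM = 5 h 6 min; less 30 min break → 4 h 36 min
Thu: 8:36 AM–7:25 PM = 10 h 49 min; less 30 min break → 10 h 19 min
Fri: 5:07 AM–4:55 PM = 11 h 48 min; less 30 min break → 11 h 18 min
Sat: 9:46 AM–9:15 PM = 11 h 29 min; less 30 min break → 10 h 59 min
Sun: 6:07 AM–11:32 AM = 5 h 25 min; less 30 min break → 4 h 55 min
Total worked: 48 h 48 min = 48.80 h.
Threshold 44 h → overtime 4 h 48 min, regular 44 h 0 min.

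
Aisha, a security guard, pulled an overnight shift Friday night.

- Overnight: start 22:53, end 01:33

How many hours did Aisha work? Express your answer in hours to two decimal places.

2.67 hours

Overnight: 22:53 → midnight = 1 h 7 min; midnight → 01:33 = 1 h 33 min; span 2 h 40 min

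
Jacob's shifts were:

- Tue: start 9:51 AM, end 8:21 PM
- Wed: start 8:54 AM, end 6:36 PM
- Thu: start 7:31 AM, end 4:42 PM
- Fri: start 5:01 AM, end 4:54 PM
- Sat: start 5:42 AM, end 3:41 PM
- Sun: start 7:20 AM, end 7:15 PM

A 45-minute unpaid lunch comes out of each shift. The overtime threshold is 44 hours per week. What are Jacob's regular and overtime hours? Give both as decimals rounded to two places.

Regular 44.00 hours, overtime 14.67 hours

Tue: 9:51 AM–8:21 PM = 10 h 30 min; less 45 min break → 9 h 45 min
Wed: 8:54 AM–6:36 PM = 9 h 42 min; less 45 min break → 8 h 57 min
Thu: 7:31 AM–4:42 PM = 9 h 11 min; less 45 min break → 8 h 26 min
Fri: 5:01 AM–4:54 PM = 11 h 53 min; less 45 min break → 11 h 8 min
Sat: 5:42 AM–3:41 PM = 9 h 59 min; less 45 min break → 9 h 14 min
Sun: 7:20 AM–7:15 PM = 11 h 55 min; less 45 min break → 11 h 10 min
Total worked: 58 h 40 min = 58.67 h.
Threshold 44 h → overtime 14 h 40 min, regular 44 h 0 min.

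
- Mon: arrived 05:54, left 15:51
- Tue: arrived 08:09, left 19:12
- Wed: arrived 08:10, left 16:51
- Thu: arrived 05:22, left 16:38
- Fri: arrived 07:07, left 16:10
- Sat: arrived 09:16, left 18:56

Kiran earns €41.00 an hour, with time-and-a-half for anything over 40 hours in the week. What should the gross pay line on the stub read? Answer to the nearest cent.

€2849.50

Mon: 05:54–15:51 = 9 h 57 min
Tue: 08:09–19:12 = 11 h 3 min
Wed: 08:10–16:51 = 8 h 41 min
Thu: 05:22–16:38 = 11 h 16 min
Fri: 07:07–16:10 = 9 h 3 min
Sat: 09:16–18:56 = 9 h 40 min
Total worked: 59 h 40 min = 3580 min.
Regular 40 h 0 min = 2400 min at €41.00/h; overtime 19 h 40 min = 1180 min at €61.50/h.
Pay = (2400 × €41.00 + 1180 × €61.50) ÷ 60 = €2849.50.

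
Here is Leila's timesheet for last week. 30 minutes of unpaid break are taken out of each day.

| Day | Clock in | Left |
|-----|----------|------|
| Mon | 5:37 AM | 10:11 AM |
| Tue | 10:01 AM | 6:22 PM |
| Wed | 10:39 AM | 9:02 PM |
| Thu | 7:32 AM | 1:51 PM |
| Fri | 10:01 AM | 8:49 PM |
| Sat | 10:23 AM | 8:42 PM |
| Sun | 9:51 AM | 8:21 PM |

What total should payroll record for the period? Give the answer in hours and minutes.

Mon: 5:37 AM–10:11 AM = 4 h 34 min; less 30 min break → 4 h 4 min
Tue: 10:01 AM–6:22 PM = 8 h 21 min; less 30 min break → 7 h 51 min
Wed: 10:39 AM–9:02 PM = 10 h 23 min; less 30 min break → 9 h 53 min
Thu: 7:32 AM–1:51 PM = 6 h 19 min; less 30 min break → 5 h 49 min
Fri: 10:01 AM–8:49 PM = 10 h 48 min; less 30 min break → 10 h 18 min
Sat: 10:23 AM–8:42 PM = 10 h 19 min; less 30 min break → 9 h 49 min
Sun: 9:51 AM–8:21 PM = 10 h 30 min; less 30 min break → 10 h 0 min
Total: 4 h 4 min + 7 h 51 min + 9 h 53 min + 5 h 49 min + 10 h 18 min + 9 h 49 min + 10 h 0 min = 57 h 44 min.

57 h 44 min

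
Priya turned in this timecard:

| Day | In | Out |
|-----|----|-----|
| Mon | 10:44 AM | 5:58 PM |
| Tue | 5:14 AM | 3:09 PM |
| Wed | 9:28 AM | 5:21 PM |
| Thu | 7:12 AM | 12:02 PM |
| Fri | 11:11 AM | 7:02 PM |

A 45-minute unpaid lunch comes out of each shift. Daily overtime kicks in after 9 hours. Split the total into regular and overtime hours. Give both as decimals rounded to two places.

Mon: 10:44 AM–5:58 PM = 7 h 14 min; less 45 min break → 6 h 29 min
Tue: 5:14 AM–3:09 PM = 9 h 55 min; less 45 min break → 9 h 10 min
Wed: 9:28 AM–5:21 PM = 7 h 53 min; less 45 min break → 7 h 8 min
Thu: 7:12 AM–12:02 PM = 4 h 50 min; less 45 min break → 4 h 5 min
Fri: 11:11 AM–7:02 PM = 7 h 51 min; less 45 min break → 7 h 6 min
Mon reg 6 h 29 min / OT 0 h 0 min; Tue reg 9 h 0 min / OT 0 h 10 min; Wed reg 7 h 8 min / OT 0 h 0 min; Thu reg 4 h 5 min / OT 0 h 0 min; Fri reg 7 h 6 min / OT 0 h 0 min.
Totals: regular 33 h 48 min, overtime 0 h 10 min.

Regular 33.80 hours, overtime 0.17 hours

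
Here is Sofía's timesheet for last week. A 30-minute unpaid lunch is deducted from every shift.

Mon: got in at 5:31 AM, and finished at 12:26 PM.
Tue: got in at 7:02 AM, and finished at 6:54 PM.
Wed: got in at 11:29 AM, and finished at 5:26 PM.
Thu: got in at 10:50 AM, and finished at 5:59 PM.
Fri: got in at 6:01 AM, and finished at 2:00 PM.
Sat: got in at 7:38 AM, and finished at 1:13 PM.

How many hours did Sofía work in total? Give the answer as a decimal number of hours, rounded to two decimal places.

42.45 hours

Mon: 5:31 AM–12:26 PM = 6 h 55 min; less 30 min break → 6 h 25 min
Tue: 7:02 AM–6:54 PM = 11 h 52 min; less 30 min break → 11 h 22 min
Wed: 11:29 AM–5:26 PM = 5 h 57 min; less 30 min break → 5 h 27 min
Thu: 10:50 AM–5:59 PM = 7 h 9 min; less 30 min break → 6 h 39 min
Fri: 6:01 AM–2:00 PM = 7 h 59 min; less 30 min break → 7 h 29 min
Sat: 7:38 AM–1:13 PM = 5 h 35 min; less 30 min break → 5 h 5 min
Total: 6 h 25 min + 11 h 22 min + 5 h 27 min + 6 h 39 min + 7 h 29 min + 5 h 5 min = 42 h 27 min.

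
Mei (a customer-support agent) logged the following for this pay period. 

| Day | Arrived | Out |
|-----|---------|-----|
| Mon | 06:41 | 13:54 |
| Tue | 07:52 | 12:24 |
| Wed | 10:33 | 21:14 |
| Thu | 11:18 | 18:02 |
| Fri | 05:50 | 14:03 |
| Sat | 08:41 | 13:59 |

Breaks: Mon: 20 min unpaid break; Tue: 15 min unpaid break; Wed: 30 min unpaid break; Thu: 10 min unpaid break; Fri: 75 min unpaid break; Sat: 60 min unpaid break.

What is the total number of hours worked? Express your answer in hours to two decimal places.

39.18 hours

Mon: 06:41–13:54 = 7 h 13 min; less 20 min break → 6 h 53 min
Tue: 07:52–12:24 = 4 h 32 min; less 15 min break → 4 h 17 min
Wed: 10:33–21:14 = 10 h 41 min; less 30 min break → 10 h 11 min
Thu: 11:18–18:02 = 6 h 44 min; less 10 min break → 6 h 34 min
Fri: 05:50–14:03 = 8 h 13 min; less 75 min break → 6 h 58 min
Sat: 08:41–13:59 = 5 h 18 min; less 60 min break → 4 h 18 min
Total: 6 h 53 min + 4 h 17 min + 10 h 11 min + 6 h 34 min + 6 h 58 min + 4 h 18 min = 39 h 11 min.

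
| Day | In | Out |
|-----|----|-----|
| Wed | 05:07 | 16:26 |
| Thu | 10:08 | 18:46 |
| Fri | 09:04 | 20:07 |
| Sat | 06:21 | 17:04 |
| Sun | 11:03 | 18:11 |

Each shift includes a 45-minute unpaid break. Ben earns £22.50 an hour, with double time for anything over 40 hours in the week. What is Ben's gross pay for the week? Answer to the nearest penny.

Wed: 05:07–16:26 = 11 h 19 min; less 45 min break → 10 h 34 min
Thu: 10:08–18:46 = 8 h 38 min; less 45 min break → 7 h 53 min
Fri: 09:04–20:07 = 11 h 3 min; less 45 min break → 10 h 18 min
Sat: 06:21–17:04 = 10 h 43 min; less 45 min break → 9 h 58 min
Sun: 11:03–18:11 = 7 h 8 min; less 45 min break → 6 h 23 min
Total worked: 45 h 6 min = 2706 min.
Regular 40 h 0 min = 2400 min at £22.50/h; overtime 5 h 6 min = 306 min at £45.00/h.
Pay = (2400 × £22.50 + 306 × £45.00) ÷ 60 = £1129.50.

£1129.50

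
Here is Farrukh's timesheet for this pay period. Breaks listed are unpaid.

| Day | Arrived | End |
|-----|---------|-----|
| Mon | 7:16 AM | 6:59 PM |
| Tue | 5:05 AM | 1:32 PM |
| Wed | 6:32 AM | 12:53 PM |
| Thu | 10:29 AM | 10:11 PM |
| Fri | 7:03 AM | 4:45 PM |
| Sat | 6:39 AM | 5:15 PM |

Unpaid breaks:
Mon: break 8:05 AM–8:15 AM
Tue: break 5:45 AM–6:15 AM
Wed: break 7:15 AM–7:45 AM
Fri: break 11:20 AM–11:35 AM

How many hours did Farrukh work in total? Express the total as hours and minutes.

57 h 6 min

Mon: 7:16 AM–6:59 PM = 11 h 43 min; less 10 min break → 11 h 33 min
Tue: 5:05 AM–1:32 PM = 8 h 27 min; less 30 min break → 7 h 57 min
Wed: 6:32 AM–12:53 PM = 6 h 21 min; less 30 min break → 5 h 51 min
Thu: 10:29 AM–10:11 PM = 11 h 42 min
Fri: 7:03 AM–4:45 PM = 9 h 42 min; less 15 min break → 9 h 27 min
Sat: 6:39 AM–5:15 PM = 10 h 36 min
Total: 11 h 33 min + 7 h 57 min + 5 h 51 min + 11 h 42 min + 9 h 27 min + 10 h 36 min = 57 h 6 min.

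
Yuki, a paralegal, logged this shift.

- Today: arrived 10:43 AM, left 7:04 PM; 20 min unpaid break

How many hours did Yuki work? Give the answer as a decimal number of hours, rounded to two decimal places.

Today: 10:43 AM–7:04 PM = 8 h 21 min; less 20 min break → 8 h 1 min

8.02 hours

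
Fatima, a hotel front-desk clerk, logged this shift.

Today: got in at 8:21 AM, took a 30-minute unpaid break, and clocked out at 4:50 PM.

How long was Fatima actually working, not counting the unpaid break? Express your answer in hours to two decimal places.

Today: 8:21 AM–4:50 PM = 8 h 29 min; less 30 min break → 7 h 59 min

7.98 hours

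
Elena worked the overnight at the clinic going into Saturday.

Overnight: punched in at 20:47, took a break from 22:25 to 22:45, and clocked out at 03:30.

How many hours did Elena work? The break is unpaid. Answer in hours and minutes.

Overnight: 20:47 → midnight = 3 h 13 min; midnight → 03:30 = 3 h 30 min; span 6 h 43 min; less 20 min break → 6 h 23 min

6 h 23 min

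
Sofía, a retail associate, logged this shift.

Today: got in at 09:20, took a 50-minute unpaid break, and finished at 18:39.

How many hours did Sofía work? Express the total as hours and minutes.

Today: 09:20–18:39 = 9 h 19 min; less 50 min break → 8 h 29 min

8 h 29 min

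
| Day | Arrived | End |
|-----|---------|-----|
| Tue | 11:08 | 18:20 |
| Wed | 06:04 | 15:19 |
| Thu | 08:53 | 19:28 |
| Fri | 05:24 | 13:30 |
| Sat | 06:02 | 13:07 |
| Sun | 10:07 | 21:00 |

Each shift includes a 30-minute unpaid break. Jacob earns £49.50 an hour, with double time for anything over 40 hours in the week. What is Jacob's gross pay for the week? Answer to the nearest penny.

Tue: 11:08–18:20 = 7 h 12 min; less 30 min break → 6 h 42 min
Wed: 06:04–15:19 = 9 h 15 min; less 30 min break → 8 h 45 min
Thu: 08:53–19:28 = 10 h 35 min; less 30 min break → 10 h 5 min
Fri: 05:24–13:30 = 8 h 6 min; less 30 min break → 7 h 36 min
Sat: 06:02–13:07 = 7 h 5 min; less 30 min break → 6 h 35 min
Sun: 10:07–21:00 = 10 h 53 min; less 30 min break → 10 h 23 min
Total worked: 50 h 6 min = 3006 min.
Regular 40 h 0 min = 2400 min at £49.50/h; overtime 10 h 6 min = 606 min at £99.00/h.
Pay = (2400 × £49.50 + 606 × £99.00) ÷ 60 = £2979.90.

£2979.90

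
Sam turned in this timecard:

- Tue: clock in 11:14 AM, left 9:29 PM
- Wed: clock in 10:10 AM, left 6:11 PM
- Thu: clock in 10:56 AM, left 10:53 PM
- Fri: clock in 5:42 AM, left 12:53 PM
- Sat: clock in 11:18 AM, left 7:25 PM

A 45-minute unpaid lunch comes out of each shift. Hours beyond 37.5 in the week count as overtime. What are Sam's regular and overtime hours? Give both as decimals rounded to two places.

Tue: 11:14 AM–9:29 PM = 10 h 15 min; less 45 min break → 9 h 30 min
Wed: 10:10 AM–6:11 PM = 8 h 1 min; less 45 min break → 7 h 16 min
Thu: 10:56 AM–10:53 PM = 11 h 57 min; less 45 min break → 11 h 12 min
Fri: 5:42 AM–12:53 PM = 7 h 11 min; less 45 min break → 6 h 26 min
Sat: 11:18 AM–7:25 PM = 8 h 7 min; less 45 min break → 7 h 22 min
Total worked: 41 h 46 min = 41.77 h.
Threshold 37.5 h → overtime 4 h 16 min, regular 37 h 30 min.

Regular 37.50 hours, overtime 4.27 hours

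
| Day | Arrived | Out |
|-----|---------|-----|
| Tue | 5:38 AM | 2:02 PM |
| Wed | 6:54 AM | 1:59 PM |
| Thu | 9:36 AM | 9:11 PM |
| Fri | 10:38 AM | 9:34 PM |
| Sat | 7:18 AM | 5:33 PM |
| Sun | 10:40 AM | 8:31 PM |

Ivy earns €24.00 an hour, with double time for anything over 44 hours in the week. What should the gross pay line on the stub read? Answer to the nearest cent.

€1732.80

Tue: 5:38 AM–2:02 PM = 8 h 24 min
Wed: 6:54 AM–1:59 PM = 7 h 5 min
Thu: 9:36 AM–9:11 PM = 11 h 35 min
Fri: 10:38 AM–9:34 PM = 10 h 56 min
Sat: 7:18 AM–5:33 PM = 10 h 15 min
Sun: 10:40 AM–8:31 PM = 9 h 51 min
Total worked: 58 h 6 min = 3486 min.
Regular 44 h 0 min = 2640 min at €24.00/h; overtime 14 h 6 min = 846 min at €48.00/h.
Pay = (2640 × €24.00 + 846 × €48.00) ÷ 60 = €1732.80.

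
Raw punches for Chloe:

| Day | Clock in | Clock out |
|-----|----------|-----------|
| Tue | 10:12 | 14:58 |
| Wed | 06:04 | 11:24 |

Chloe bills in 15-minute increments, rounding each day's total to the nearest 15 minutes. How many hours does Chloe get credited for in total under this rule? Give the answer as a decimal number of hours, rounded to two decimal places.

10.00 hours

Tue: 10:12–14:58 = 4 h 46 min → rounds to 4 h 45 min
Wed: 06:04–11:24 = 5 h 20 min → rounds to 5 h 15 min
Total credited: 10 h 0 min.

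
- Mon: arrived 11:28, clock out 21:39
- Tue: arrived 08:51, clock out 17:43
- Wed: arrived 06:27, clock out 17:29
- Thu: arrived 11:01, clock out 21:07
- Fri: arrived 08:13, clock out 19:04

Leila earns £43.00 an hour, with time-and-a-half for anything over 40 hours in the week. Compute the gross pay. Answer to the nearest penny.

£2431.65

Mon: 11:28–21:39 = 10 h 11 min
Tue: 08:51–17:43 = 8 h 52 min
Wed: 06:27–17:29 = 11 h 2 min
Thu: 11:01–21:07 = 10 h 6 min
Fri: 08:13–19:04 = 10 h 51 min
Total worked: 51 h 2 min = 3062 min.
Regular 40 h 0 min = 2400 min at £43.00/h; overtime 11 h 2 min = 662 min at £64.50/h.
Pay = (2400 × £43.00 + 662 × £64.50) ÷ 60 = £2431.65.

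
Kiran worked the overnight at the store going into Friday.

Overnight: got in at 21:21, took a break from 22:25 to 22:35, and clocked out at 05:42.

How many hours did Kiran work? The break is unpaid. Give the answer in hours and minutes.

8 h 11 min

Overnight: 21:21 → midnight = 2 h 39 min; midnight → 05:42 = 5 h 42 min; span 8 h 21 min; less 10 min break → 8 h 11 min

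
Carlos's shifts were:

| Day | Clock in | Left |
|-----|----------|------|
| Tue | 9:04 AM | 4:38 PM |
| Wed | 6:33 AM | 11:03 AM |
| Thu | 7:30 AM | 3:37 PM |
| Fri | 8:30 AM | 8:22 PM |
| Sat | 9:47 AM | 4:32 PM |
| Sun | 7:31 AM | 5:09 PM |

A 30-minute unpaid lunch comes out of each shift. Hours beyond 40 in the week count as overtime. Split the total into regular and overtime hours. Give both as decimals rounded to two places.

Tue: 9:04 AM–4:38 PM = 7 h 34 min; less 30 min break → 7 h 4 min
Wed: 6:33 AM–11:03 AM = 4 h 30 min; less 30 min break → 4 h 0 min
Thu: 7:30 AM–3:37 PM = 8 h 7 min; less 30 min break → 7 h 37 min
Fri: 8:30 AM–8:22 PM = 11 h 52 min; less 30 min break → 11 h 22 min
Sat: 9:47 AM–4:32 PM = 6 h 45 min; less 30 min break → 6 h 15 min
Sun: 7:31 AM–5:09 PM = 9 h 38 min; less 30 min break → 9 h 8 min
Total worked: 45 h 26 min = 45.43 h.
Threshold 40 h → overtime 5 h 26 min, regular 40 h 0 min.

Regular 40.00 hours, overtime 5.43 hours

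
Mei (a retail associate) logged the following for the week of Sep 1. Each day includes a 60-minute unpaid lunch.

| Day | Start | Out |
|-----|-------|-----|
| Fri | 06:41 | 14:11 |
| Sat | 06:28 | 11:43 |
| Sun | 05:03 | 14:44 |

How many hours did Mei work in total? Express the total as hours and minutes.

Fri: 06:41–14:11 = 7 h 30 min; less 60 min break → 6 h 30 min
Sat: 06:28–11:43 = 5 h 15 min; less 60 min break → 4 h 15 min
Sun: 05:03–14:44 = 9 h 41 min; less 60 min break → 8 h 41 min
Total: 6 h 30 min + 4 h 15 min + 8 h 41 min = 19 h 26 min.

19 h 26 min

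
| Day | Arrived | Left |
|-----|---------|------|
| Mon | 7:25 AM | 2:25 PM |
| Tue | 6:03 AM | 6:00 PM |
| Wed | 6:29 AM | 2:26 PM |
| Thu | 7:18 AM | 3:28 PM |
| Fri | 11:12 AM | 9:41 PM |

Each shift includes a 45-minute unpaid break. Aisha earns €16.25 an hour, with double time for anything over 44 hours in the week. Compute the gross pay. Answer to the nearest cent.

Mon: 7:25 AM–2:25 PM = 7 h 0 min; less 45 min break → 6 h 15 min
Tue: 6:03 AM–6:00 PM = 11 h 57 min; less 45 min break → 11 h 12 min
Wed: 6:29 AM–2:26 PM = 7 h 57 min; less 45 min break → 7 h 12 min
Thu: 7:18 AM–3:28 PM = 8 h 10 min; less 45 min break → 7 h 25 min
Fri: 11:12 AM–9:41 PM = 10 h 29 min; less 45 min break → 9 h 44 min
Total worked: 41 h 48 min = 2508 min.
Regular 41 h 48 min = 2508 min at €16.25/h; overtime 0 h 0 min = 0 min at €32.50/h.
Pay = (2508 × €16.25 + 0 × €32.50) ÷ 60 = €679.25.

€679.25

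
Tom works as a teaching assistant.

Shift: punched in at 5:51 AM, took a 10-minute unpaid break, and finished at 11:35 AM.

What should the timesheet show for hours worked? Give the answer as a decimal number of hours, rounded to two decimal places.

5.57 hours

Shift: 5:51 AM–11:35 AM = 5 h 44 min; less 10 min break → 5 h 34 min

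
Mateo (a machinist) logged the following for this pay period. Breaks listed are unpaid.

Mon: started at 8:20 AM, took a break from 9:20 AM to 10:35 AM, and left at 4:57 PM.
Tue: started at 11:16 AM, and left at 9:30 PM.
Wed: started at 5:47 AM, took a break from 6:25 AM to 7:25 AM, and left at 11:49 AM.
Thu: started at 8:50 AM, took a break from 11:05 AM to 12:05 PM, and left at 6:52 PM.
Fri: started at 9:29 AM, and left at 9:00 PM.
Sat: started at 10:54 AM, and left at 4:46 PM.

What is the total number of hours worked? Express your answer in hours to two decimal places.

Mon: 8:20 AM–4:57 PM = 8 h 37 min; less 75 min break → 7 h 22 min
Tue: 11:16 AM–9:30 PM = 10 h 14 min
Wed: 5:47 AM–11:49 AM = 6 h 2 min; less 60 min break → 5 h 2 min
Thu: 8:50 AM–6:52 PM = 10 h 2 min; less 60 min break → 9 h 2 min
Fri: 9:29 AM–9:00 PM = 11 h 31 min
Sat: 10:54 AM–4:46 PM = 5 h 52 min
Total: 7 h 22 min + 10 h 14 min + 5 h 2 min + 9 h 2 min + 11 h 31 min + 5 h 52 min = 49 h 3 min.

49.05 hours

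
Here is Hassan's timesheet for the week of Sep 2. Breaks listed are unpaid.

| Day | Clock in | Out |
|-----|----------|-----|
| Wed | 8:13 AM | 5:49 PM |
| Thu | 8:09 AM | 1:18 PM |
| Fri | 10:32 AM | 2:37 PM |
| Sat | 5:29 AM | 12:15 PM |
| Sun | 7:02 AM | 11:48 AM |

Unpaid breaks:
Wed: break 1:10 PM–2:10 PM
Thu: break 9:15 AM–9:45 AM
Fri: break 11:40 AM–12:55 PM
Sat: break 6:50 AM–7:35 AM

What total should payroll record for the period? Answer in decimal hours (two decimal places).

Wed: 8:13 AM–5:49 PM = 9 h 36 min; less 60 min break → 8 h 36 min
Thu: 8:09 AM–1:18 PM = 5 h 9 min; less 30 min break → 4 h 39 min
Fri: 10:32 AM–2:37 PM = 4 h 5 min; less 75 min break → 2 h 50 min
Sat: 5:29 AM–12:15 PM = 6 h 46 min; less 45 min break → 6 h 1 min
Sun: 7:02 AM–11:48 AM = 4 h 46 min
Total: 8 h 36 min + 4 h 39 min + 2 h 50 min + 6 h 1 min + 4 h 46 min = 26 h 52 min.

26.87 hours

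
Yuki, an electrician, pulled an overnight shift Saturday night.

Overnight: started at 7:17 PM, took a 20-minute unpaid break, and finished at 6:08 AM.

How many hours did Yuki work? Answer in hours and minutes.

Overnight: 7:17 PM → midnight = 4 h 43 min; midnight → 6:08 AM = 6 h 8 min; span 10 h 51 min; less 20 min break → 10 h 31 min

10 h 31 min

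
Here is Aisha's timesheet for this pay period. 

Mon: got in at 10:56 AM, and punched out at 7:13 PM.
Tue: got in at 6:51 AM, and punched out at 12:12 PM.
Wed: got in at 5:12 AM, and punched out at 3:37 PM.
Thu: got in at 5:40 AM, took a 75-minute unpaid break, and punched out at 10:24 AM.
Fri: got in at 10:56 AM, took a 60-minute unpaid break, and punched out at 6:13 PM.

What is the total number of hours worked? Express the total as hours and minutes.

Mon: 10:56 AM–7:13 PM = 8 h 17 min
Tue: 6:51 AM–12:12 PM = 5 h 21 min
Wed: 5:12 AM–3:37 PM = 10 h 25 min
Thu: 5:40 AM–10:24 AM = 4 h 44 min; less 75 min break → 3 h 29 min
Fri: 10:56 AM–6:13 PM = 7 h 17 min; less 60 min break → 6 h 17 min
Total: 8 h 17 min + 5 h 21 min + 10 h 25 min + 3 h 29 min + 6 h 17 min = 33 h 49 min.

33 h 49 min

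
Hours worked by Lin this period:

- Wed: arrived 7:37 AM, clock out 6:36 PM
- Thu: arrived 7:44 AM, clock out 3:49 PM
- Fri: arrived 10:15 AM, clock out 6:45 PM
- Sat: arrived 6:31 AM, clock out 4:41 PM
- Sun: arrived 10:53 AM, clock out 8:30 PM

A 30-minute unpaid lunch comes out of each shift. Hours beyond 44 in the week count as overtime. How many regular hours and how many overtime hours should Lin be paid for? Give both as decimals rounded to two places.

Regular 44.00 hours, overtime 0.85 hours

Wed: 7:37 AM–6:36 PM = 10 h 59 min; less 30 min break → 10 h 29 min
Thu: 7:44 AM–3:49 PM = 8 h 5 min; less 30 min break → 7 h 35 min
Fri: 10:15 AM–6:45 PM = 8 h 30 min; less 30 min break → 8 h 0 min
Sat: 6:31 AM–4:41 PM = 10 h 10 min; less 30 min break → 9 h 40 min
Sun: 10:53 AM–8:30 PM = 9 h 37 min; less 30 min break → 9 h 7 min
Total worked: 44 h 51 min = 44.85 h.
Threshold 44 h → overtime 0 h 51 min, regular 44 h 0 min.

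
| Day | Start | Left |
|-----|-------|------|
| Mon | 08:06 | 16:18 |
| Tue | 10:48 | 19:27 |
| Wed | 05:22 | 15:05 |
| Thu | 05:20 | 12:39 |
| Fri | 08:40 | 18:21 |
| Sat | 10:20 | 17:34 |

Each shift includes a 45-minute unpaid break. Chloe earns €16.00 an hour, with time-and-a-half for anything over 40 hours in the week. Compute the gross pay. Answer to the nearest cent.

Mon: 08:06–16:18 = 8 h 12 min; less 45 min break → 7 h 27 min
Tue: 10:48–19:27 = 8 h 39 min; less 45 min break → 7 h 54 min
Wed: 05:22–15:05 = 9 h 43 min; less 45 min break → 8 h 58 min
Thu: 05:20–12:39 = 7 h 19 min; less 45 min break → 6 h 34 min
Fri: 08:40–18:21 = 9 h 41 min; less 45 min break → 8 h 56 min
Sat: 10:20–17:34 = 7 h 14 min; less 45 min break → 6 h 29 min
Total worked: 46 h 18 min = 2778 min.
Regular 40 h 0 min = 2400 min at €16.00/h; overtime 6 h 18 min = 378 min at €24.00/h.
Pay = (2400 × €16.00 + 378 × €24.00) ÷ 60 = €791.20.

€791.20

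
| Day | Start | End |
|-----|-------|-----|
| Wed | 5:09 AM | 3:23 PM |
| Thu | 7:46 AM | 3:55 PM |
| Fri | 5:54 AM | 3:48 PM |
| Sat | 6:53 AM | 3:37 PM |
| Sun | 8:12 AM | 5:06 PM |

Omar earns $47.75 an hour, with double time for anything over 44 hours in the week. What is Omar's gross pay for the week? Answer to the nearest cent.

$2284.04

Wed: 5:09 AM–3:23 PM = 10 h 14 min
Thu: 7:46 AM–3:55 PM = 8 h 9 min
Fri: 5:54 AM–3:48 PM = 9 h 54 min
Sat: 6:53 AM–3:37 PM = 8 h 44 min
Sun: 8:12 AM–5:06 PM = 8 h 54 min
Total worked: 45 h 55 min = 2755 min.
Regular 44 h 0 min = 2640 min at $47.75/h; overtime 1 h 55 min = 115 min at $95.50/h.
Pay = (2640 × $47.75 + 115 × $95.50) ÷ 60 = $2284.04.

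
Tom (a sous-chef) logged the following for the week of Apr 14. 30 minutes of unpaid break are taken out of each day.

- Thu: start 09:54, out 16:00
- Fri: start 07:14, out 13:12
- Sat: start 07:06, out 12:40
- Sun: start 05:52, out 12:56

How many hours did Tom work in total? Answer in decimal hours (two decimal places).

22.70 hours

Thu: 09:54–16:00 = 6 h 6 min; less 30 min break → 5 h 36 min
Fri: 07:14–13:12 = 5 h 58 min; less 30 min break → 5 h 28 min
Sat: 07:06–12:40 = 5 h 34 min; less 30 min break → 5 h 4 min
Sun: 05:52–12:56 = 7 h 4 min; less 30 min break → 6 h 34 min
Total: 5 h 36 min + 5 h 28 min + 5 h 4 min + 6 h 34 min = 22 h 42 min.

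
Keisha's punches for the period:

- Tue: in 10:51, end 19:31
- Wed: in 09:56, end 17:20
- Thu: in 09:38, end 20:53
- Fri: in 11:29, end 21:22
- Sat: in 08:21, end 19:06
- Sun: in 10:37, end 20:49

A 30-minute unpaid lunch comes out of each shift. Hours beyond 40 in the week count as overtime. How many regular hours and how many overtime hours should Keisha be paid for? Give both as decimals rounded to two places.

Regular 40.00 hours, overtime 15.15 hours

Tue: 10:51–19:31 = 8 h 40 min; less 30 min break → 8 h 10 min
Wed: 09:56–17:20 = 7 h 24 min; less 30 min break → 6 h 54 min
Thu: 09:38–20:53 = 11 h 15 min; less 30 min break → 10 h 45 min
Fri: 11:29–21:22 = 9 h 53 min; less 30 min break → 9 h 23 min
Sat: 08:21–19:06 = 10 h 45 min; less 30 min break → 10 h 15 min
Sun: 10:37–20:49 = 10 h 12 min; less 30 min break → 9 h 42 min
Total worked: 55 h 9 min = 55.15 h.
Threshold 40 h → overtime 15 h 9 min, regular 40 h 0 min.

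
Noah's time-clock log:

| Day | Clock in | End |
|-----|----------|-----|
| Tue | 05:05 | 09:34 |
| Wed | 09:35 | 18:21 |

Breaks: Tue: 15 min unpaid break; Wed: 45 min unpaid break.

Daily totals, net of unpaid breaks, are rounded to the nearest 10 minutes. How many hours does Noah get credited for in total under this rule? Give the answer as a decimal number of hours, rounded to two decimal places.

12.17 hours

Tue: 05:05–09:34 = 4 h 29 min − 15 min = 4 h 14 min → rounds to 4 h 10 min
Wed: 09:35–18:21 = 8 h 46 min − 45 min = 8 h 1 min → rounds to 8 h 0 min
Total credited: 12 h 10 min.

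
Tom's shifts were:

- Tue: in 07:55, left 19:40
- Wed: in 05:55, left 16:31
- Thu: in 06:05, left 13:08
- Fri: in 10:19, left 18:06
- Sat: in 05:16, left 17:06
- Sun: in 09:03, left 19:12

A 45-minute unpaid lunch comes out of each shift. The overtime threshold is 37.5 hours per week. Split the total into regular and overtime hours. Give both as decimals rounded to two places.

Tue: 07:55–19:40 = 11 h 45 min; less 45 min break → 11 h 0 min
Wed: 05:55–16:31 = 10 h 36 min; less 45 min break → 9 h 51 min
Thu: 06:05–13:08 = 7 h 3 min; less 45 min break → 6 h 18 min
Fri: 10:19–18:06 = 7 h 47 min; less 45 min break → 7 h 2 min
Sat: 05:16–17:06 = 11 h 50 min; less 45 min break → 11 h 5 min
Sun: 09:03–19:12 = 10 h 9 min; less 45 min break → 9 h 24 min
Total worked: 54 h 40 min = 54.67 h.
Threshold 37.5 h → overtime 17 h 10 min, regular 37 h 30 min.

Regular 37.50 hours, overtime 17.17 hours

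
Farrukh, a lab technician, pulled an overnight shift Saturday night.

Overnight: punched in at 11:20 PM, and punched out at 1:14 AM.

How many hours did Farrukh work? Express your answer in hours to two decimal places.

Overnight: 11:20 PM → midnight = 0 h 40 min; midnight → 1:14 AM = 1 h 14 min; span 1 h 54 min

1.90 hours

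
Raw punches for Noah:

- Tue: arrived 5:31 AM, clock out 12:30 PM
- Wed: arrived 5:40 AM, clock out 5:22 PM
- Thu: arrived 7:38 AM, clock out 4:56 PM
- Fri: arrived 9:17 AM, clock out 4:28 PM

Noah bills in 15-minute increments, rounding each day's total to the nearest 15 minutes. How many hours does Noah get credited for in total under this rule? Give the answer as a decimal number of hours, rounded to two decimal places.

35.25 hours

Tue: 5:31 AM–12:30 PM = 6 h 59 min → rounds to 7 h 0 min
Wed: 5:40 AM–5:22 PM = 11 h 42 min → rounds to 11 h 45 min
Thu: 7:38 AM–4:56 PM = 9 h 18 min → rounds to 9 h 15 min
Fri: 9:17 AM–4:28 PM = 7 h 11 min → rounds to 7 h 15 min
Total credited: 35 h 15 min.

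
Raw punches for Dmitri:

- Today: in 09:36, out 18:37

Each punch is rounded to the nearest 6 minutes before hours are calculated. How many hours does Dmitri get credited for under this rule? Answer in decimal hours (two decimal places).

9.00 hours

Today: in 09:36→09:36, out 18:37→18:36; 9 h 0 min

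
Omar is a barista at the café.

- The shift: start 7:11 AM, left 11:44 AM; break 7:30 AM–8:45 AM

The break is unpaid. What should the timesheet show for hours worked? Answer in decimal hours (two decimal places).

The shift: 7:11 AM–11:44 AM = 4 h 33 min; less 75 min break → 3 h 18 min

3.30 hours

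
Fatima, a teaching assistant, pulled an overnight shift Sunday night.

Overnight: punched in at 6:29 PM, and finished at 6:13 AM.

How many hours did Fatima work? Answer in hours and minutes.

11 h 44 min

Overnight: 6:29 PM → midnight = 5 h 31 min; midnight → 6:13 AM = 6 h 13 min; span 11 h 44 min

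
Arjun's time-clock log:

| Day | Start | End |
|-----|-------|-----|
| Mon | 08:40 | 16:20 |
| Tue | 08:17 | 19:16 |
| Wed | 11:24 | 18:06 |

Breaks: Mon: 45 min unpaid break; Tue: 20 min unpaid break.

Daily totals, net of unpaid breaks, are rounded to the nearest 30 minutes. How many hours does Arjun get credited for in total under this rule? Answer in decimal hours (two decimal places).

Mon: 08:40–16:20 = 7 h 40 min − 45 min = 6 h 55 min → rounds to 7 h 0 min
Tue: 08:17–19:16 = 10 h 59 min − 20 min = 10 h 39 min → rounds to 10 h 30 min
Wed: 11:24–18:06 = 6 h 42 min → rounds to 6 h 30 min
Total credited: 24 h 0 min.

24.00 hours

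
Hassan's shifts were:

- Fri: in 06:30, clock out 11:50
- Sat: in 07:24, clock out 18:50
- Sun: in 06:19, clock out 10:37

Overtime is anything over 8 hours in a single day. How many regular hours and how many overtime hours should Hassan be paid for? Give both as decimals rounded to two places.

Regular 17.63 hours, overtime 3.43 hours

Fri: 06:30–11:50 = 5 h 20 min
Sat: 07:24–18:50 = 11 h 26 min
Sun: 06:19–10:37 = 4 h 18 min
Fri reg 5 h 20 min / OT 0 h 0 min; Sat reg 8 h 0 min / OT 3 h 26 min; Sun reg 4 h 18 min / OT 0 h 0 min.
Totals: regular 17 h 38 min, overtime 3 h 26 min.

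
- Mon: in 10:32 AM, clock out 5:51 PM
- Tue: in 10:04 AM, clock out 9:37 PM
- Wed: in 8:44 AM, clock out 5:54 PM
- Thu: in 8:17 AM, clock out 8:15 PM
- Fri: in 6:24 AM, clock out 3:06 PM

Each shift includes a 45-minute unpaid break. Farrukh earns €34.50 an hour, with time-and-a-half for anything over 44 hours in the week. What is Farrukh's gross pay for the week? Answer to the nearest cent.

Mon: 10:32 AM–5:51 PM = 7 h 19 min; less 45 min break → 6 h 34 min
Tue: 10:04 AM–9:37 PM = 11 h 33 min; less 45 min break → 10 h 48 min
Wed: 8:44 AM–5:54 PM = 9 h 10 min; less 45 min break → 8 h 25 min
Thu: 8:17 AM–8:15 PM = 11 h 58 min; less 45 min break → 11 h 13 min
Fri: 6:24 AM–3:06 PM = 8 h 42 min; less 45 min break → 7 h 57 min
Total worked: 44 h 57 min = 2697 min.
Regular 44 h 0 min = 2640 min at €34.50/h; overtime 0 h 57 min = 57 min at €51.75/h.
Pay = (2640 × €34.50 + 57 × €51.75) ÷ 60 = €1567.16.

€1567.16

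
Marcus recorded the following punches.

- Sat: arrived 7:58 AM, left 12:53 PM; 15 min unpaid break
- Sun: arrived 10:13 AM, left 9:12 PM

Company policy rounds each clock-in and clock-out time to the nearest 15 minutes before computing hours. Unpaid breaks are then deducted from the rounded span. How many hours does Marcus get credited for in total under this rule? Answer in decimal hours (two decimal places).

15.75 hours

Sat: in 7:58 AM→8:00 AM, out 12:53 PM→1:00 PM; 5 h 0 min − 15 min = 4 h 45 min
Sun: in 10:13 AM→10:15 AM, out 9:12 PM→9:15 PM; 11 h 0 min
Total credited: 15 h 45 min.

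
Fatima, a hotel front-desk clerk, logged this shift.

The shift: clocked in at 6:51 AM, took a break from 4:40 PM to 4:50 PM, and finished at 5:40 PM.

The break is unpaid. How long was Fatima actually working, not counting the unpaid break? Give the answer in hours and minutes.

10 h 39 min

The shift: 6:51 AM–5:40 PM = 10 h 49 min; less 10 min break → 10 h 39 min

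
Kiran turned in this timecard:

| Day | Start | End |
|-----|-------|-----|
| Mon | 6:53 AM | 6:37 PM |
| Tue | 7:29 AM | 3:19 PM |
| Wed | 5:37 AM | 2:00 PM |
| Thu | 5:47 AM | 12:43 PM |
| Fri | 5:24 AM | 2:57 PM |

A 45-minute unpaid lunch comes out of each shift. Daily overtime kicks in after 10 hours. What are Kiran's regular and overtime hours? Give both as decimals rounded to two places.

Regular 39.70 hours, overtime 0.98 hours

Mon: 6:53 AM–6:37 PM = 11 h 44 min; less 45 min break → 10 h 59 min
Tue: 7:29 AM–3:19 PM = 7 h 50 min; less 45 min break → 7 h 5 min
Wed: 5:37 AM–2:00 PM = 8 h 23 min; less 45 min break → 7 h 38 min
Thu: 5:47 AM–12:43 PM = 6 h 56 min; less 45 min break → 6 h 11 min
Fri: 5:24 AM–2:57 PM = 9 h 33 min; less 45 min break → 8 h 48 min
Mon reg 10 h 0 min / OT 0 h 59 min; Tue reg 7 h 5 min / OT 0 h 0 min; Wed reg 7 h 38 min / OT 0 h 0 min; Thu reg 6 h 11 min / OT 0 h 0 min; Fri reg 8 h 48 min / OT 0 h 0 min.
Totals: regular 39 h 42 min, overtime 0 h 59 min.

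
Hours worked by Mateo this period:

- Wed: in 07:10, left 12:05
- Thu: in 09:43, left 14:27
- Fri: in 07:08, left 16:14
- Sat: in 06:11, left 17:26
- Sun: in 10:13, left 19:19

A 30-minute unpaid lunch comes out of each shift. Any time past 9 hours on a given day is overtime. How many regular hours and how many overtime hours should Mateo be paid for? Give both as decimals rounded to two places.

Wed: 07:10–12:05 = 4 h 55 min; less 30 min break → 4 h 25 min
Thu: 09:43–14:27 = 4 h 44 min; less 30 min break → 4 h 14 min
Fri: 07:08–16:14 = 9 h 6 min; less 30 min break → 8 h 36 min
Sat: 06:11–17:26 = 11 h 15 min; less 30 min break → 10 h 45 min
Sun: 10:13–19:19 = 9 h 6 min; less 30 min break → 8 h 36 min
Wed reg 4 h 25 min / OT 0 h 0 min; Thu reg 4 h 14 min / OT 0 h 0 min; Fri reg 8 h 36 min / OT 0 h 0 min; Sat reg 9 h 0 min / OT 1 h 45 min; Sun reg 8 h 36 min / OT 0 h 0 min.
Totals: regular 34 h 51 min, overtime 1 h 45 min.

Regular 34.85 hours, overtime 1.75 hours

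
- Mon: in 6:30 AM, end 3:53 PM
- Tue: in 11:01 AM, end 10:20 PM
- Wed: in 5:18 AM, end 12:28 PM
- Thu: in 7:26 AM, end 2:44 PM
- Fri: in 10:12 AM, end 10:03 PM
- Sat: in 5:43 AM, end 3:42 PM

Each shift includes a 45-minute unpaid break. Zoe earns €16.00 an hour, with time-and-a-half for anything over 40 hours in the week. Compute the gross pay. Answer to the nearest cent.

€940.00

Mon: 6:30 AM–3:53 PM = 9 h 23 min; less 45 min break → 8 h 38 min
Tue: 11:01 AM–10:20 PM = 11 h 19 min; less 45 min break → 10 h 34 min
Wed: 5:18 AM–12:28 PM = 7 h 10 min; less 45 min break → 6 h 25 min
Thu: 7:26 AM–2:44 PM = 7 h 18 min; less 45 min break → 6 h 33 min
Fri: 10:12 AM–10:03 PM = 11 h 51 min; less 45 min break → 11 h 6 min
Sat: 5:43 AM–3:42 PM = 9 h 59 min; less 45 min break → 9 h 14 min
Total worked: 52 h 30 min = 3150 min.
Regular 40 h 0 min = 2400 min at €16.00/h; overtime 12 h 30 min = 750 min at €24.00/h.
Pay = (2400 × €16.00 + 750 × €24.00) ÷ 60 = €940.00.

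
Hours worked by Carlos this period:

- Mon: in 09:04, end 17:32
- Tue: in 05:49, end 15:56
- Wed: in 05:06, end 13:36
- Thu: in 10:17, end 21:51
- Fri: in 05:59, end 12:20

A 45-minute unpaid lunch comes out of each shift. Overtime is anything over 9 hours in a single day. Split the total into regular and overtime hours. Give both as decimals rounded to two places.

Regular 39.07 hours, overtime 2.18 hours

Mon: 09:04–17:32 = 8 h 28 min; less 45 min break → 7 h 43 min
Tue: 05:49–15:56 = 10 h 7 min; less 45 min break → 9 h 22 min
Wed: 05:06–13:36 = 8 h 30 min; less 45 min break → 7 h 45 min
Thu: 10:17–21:51 = 11 h 34 min; less 45 min break → 10 h 49 min
Fri: 05:59–12:20 = 6 h 21 min; less 45 min break → 5 h 36 min
Mon reg 7 h 43 min / OT 0 h 0 min; Tue reg 9 h 0 min / OT 0 h 22 min; Wed reg 7 h 45 min / OT 0 h 0 min; Thu reg 9 h 0 min / OT 1 h 49 min; Fri reg 5 h 36 min / OT 0 h 0 min.
Totals: regular 39 h 4 min, overtime 2 h 11 min.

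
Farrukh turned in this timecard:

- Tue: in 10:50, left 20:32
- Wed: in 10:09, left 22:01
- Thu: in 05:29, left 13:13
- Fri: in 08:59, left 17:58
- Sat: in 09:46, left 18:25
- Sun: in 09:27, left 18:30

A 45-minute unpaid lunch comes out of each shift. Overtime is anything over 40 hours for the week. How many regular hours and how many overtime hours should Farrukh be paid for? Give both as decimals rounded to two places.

Regular 40.00 hours, overtime 11.48 hours

Tue: 10:50–20:32 = 9 h 42 min; less 45 min break → 8 h 57 min
Wed: 10:09–22:01 = 11 h 52 min; less 45 min break → 11 h 7 min
Thu: 05:29–13:13 = 7 h 44 min; less 45 min break → 6 h 59 min
Fri: 08:59–17:58 = 8 h 59 min; less 45 min break → 8 h 14 min
Sat: 09:46–18:25 = 8 h 39 min; less 45 min break → 7 h 54 min
Sun: 09:27–18:30 = 9 h 3 min; less 45 min break → 8 h 18 min
Total worked: 51 h 29 min = 51.48 h.
Threshold 40 h → overtime 11 h 29 min, regular 40 h 0 min.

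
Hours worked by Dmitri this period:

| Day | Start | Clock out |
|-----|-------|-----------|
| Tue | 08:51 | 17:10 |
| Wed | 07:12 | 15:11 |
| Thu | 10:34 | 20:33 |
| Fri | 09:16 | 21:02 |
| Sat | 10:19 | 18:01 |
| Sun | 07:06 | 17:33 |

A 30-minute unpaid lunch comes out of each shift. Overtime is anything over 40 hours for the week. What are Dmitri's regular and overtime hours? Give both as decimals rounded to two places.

Tue: 08:51–17:10 = 8 h 19 min; less 30 min break → 7 h 49 min
Wed: 07:12–15:11 = 7 h 59 min; less 30 min break → 7 h 29 min
Thu: 10:34–20:33 = 9 h 59 min; less 30 min break → 9 h 29 min
Fri: 09:16–21:02 = 11 h 46 min; less 30 min break → 11 h 16 min
Sat: 10:19–18:01 = 7 h 42 min; less 30 min break → 7 h 12 min
Sun: 07:06–17:33 = 10 h 27 min; less 30 min break → 9 h 57 min
Total worked: 53 h 12 min = 53.20 h.
Threshold 40 h → overtime 13 h 12 min, regular 40 h 0 min.

Regular 40.00 hours, overtime 13.20 hours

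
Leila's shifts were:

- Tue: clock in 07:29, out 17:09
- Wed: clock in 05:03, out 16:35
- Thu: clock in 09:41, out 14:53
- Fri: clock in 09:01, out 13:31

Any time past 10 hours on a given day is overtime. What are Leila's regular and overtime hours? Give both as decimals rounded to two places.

Regular 29.37 hours, overtime 1.53 hours

Tue: 07:29–17:09 = 9 h 40 min
Wed: 05:03–16:35 = 11 h 32 min
Thu: 09:41–14:53 = 5 h 12 min
Fri: 09:01–13:31 = 4 h 30 min
Tue reg 9 h 40 min / OT 0 h 0 min; Wed reg 10 h 0 min / OT 1 h 32 min; Thu reg 5 h 12 min / OT 0 h 0 min; Fri reg 4 h 30 min / OT 0 h 0 min.
Totals: regular 29 h 22 min, overtime 1 h 32 min.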